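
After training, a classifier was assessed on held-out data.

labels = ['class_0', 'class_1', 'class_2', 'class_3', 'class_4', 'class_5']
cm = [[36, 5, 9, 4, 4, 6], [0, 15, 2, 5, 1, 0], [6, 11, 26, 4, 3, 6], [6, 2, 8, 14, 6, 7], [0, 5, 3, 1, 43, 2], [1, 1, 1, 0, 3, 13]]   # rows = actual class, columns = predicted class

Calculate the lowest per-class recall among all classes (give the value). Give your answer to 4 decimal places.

Per-class recall (TP/(TP+FN)):
  class_0: TP=36, FN=5+9+4+4+6=28 → 36/64 = 0.56250
  class_1: TP=15, FN=0+2+5+1+0=8 → 15/23 = 0.65217
  class_2: TP=26, FN=6+11+4+3+6=30 → 26/56 = 0.46429
  class_3: TP=14, FN=6+2+8+6+7=29 → 14/43 = 0.32558
  class_4: TP=43, FN=0+5+3+1+2=11 → 43/54 = 0.79630
  class_5: TP=13, FN=1+1+1+0+3=6 → 13/19 = 0.68421
Lowest is class 'class_3' with recall = 0.3256.

0.3256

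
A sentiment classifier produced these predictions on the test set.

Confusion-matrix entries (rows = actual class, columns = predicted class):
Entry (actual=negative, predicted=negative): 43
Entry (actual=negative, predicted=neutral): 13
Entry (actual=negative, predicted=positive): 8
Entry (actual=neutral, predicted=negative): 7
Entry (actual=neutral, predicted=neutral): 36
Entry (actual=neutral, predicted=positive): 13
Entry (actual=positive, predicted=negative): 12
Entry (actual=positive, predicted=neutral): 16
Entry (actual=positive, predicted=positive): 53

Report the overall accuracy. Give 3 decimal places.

0.657

Accuracy = trace / total = (43+36+53=132) / 201 = 132/201 = 0.657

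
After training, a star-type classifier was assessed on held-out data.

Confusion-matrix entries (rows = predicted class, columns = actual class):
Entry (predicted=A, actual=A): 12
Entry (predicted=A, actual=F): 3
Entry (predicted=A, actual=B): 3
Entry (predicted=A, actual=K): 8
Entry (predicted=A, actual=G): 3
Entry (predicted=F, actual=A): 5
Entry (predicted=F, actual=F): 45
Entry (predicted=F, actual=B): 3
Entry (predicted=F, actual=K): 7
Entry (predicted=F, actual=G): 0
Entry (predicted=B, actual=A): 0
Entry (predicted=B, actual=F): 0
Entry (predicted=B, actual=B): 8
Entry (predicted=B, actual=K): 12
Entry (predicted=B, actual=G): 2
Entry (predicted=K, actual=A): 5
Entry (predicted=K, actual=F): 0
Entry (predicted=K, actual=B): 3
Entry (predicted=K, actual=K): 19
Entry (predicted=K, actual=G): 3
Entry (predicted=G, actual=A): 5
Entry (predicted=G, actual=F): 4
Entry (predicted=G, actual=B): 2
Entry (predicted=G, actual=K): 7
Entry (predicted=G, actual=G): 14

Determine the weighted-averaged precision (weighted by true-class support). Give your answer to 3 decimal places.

0.580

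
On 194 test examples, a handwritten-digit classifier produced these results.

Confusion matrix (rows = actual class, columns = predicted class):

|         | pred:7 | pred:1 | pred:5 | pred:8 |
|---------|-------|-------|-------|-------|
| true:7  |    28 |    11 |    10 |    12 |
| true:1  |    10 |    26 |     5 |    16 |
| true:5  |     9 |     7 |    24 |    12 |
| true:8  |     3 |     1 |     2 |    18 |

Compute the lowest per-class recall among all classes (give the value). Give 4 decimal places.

0.4561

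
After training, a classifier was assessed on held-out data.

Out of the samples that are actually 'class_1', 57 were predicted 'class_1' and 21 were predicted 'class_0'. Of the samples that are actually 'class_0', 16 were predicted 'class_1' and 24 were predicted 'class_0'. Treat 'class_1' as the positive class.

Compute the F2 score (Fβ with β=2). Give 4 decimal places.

Fβ = (1+β²)·TP / ((1+β²)·TP + β²·FN + FP), with β²=4
= 5·57 / (5·57 + 4·21 + 16) = 0.7403

0.7403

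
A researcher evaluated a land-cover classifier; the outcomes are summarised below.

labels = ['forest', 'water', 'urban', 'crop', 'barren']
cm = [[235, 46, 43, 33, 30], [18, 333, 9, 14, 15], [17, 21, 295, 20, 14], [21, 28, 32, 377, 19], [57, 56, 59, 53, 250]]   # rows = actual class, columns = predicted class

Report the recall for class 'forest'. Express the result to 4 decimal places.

0.6072

recall = TP/(TP+FN).
forest: TP=235, FN=46+43+33+30=152 → 235/387 = 0.60724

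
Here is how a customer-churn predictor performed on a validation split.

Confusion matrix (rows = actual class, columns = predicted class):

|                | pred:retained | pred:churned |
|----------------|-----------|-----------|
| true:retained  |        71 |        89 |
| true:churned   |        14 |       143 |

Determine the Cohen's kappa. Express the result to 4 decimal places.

0.3530

Observed agreement pₒ = trace/N = 214/317 = 0.67508
Expected agreement pₑ = Σ (rowᵢ·colᵢ)/N² = (160·85 + 157·232)/317² = 0.49781
κ = (pₒ − pₑ)/(1 − pₑ) = (0.67508 − 0.49781)/(1 − 0.49781) = 0.3530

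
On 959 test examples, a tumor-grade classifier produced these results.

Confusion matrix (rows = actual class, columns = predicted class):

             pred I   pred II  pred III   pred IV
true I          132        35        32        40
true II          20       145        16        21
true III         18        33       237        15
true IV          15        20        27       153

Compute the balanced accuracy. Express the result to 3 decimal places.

0.691

Balanced accuracy = mean of per-class recall.
  I: recall = 132/239 = 0.5523
  II: recall = 145/202 = 0.7178
  III: recall = 237/303 = 0.7822
  IV: recall = 153/215 = 0.7116
Mean = (0.5523 + 0.7178 + 0.7822 + 0.7116) / 4 = 0.691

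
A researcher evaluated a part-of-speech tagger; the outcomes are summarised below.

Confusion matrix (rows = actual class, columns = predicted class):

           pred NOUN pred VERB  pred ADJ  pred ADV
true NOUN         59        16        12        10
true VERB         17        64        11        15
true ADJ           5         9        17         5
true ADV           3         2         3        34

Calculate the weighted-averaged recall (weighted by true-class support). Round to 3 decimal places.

0.617

Per-class recall (TP/(TP+FN)):
  NOUN: TP=59, FN=16+12+10=38 → 59/97 = 0.6082
  VERB: TP=64, FN=17+11+15=43 → 64/107 = 0.5981
  ADJ: TP=17, FN=5+9+5=19 → 17/36 = 0.4722
  ADV: TP=34, FN=3+2+3=8 → 34/42 = 0.8095
Weighted-recall = Σ (supportᵢ/N)·recallᵢ with N=282: (97/282)·0.6082 + (107/282)·0.5981 + (36/282)·0.4722 + (42/282)·0.8095 = 0.617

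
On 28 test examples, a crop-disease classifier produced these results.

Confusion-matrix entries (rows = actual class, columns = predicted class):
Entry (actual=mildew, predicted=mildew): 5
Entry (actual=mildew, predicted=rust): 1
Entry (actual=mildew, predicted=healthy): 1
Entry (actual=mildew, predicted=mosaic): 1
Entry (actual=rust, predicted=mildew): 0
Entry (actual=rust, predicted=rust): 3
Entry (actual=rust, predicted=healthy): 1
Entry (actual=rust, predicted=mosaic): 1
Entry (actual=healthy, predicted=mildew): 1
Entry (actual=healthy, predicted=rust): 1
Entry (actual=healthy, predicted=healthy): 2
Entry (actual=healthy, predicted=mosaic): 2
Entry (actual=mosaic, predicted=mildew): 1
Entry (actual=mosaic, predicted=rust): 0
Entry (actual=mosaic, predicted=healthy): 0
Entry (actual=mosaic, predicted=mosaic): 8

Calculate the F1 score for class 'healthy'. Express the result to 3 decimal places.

0.400

F1 score = 2·TP/(2·TP+FP+FN).
healthy: TP=2, FP=1+1+0=2, FN=1+1+2=4 → 4/10 = 0.4000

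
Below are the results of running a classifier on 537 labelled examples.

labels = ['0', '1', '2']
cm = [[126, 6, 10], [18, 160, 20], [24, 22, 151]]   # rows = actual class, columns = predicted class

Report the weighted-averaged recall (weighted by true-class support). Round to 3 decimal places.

0.814

Per-class recall (TP/(TP+FN)):
  0: TP=126, FN=6+10=16 → 126/142 = 0.8873
  1: TP=160, FN=18+20=38 → 160/198 = 0.8081
  2: TP=151, FN=24+22=46 → 151/197 = 0.7665
Weighted-recall = Σ (supportᵢ/N)·recallᵢ with N=537: (142/537)·0.8873 + (198/537)·0.8081 + (197/537)·0.7665 = 0.814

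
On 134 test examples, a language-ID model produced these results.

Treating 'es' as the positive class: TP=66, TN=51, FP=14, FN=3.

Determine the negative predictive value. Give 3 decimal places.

NPV = TN/(TN+FN) = 51/(51+3) = 0.944

0.944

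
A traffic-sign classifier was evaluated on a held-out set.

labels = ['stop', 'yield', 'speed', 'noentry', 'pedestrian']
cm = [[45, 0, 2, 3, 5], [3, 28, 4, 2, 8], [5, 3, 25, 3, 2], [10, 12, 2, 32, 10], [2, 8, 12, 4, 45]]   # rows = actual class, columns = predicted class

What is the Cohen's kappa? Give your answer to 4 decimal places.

0.5430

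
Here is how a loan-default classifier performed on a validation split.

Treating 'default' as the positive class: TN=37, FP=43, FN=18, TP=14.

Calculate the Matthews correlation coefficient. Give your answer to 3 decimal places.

-0.090

MCC = (TP·TN − FP·FN) / √((TP+FP)(TP+FN)(TN+FP)(TN+FN))
Numerator = 14·37 − 43·18 = -256
Denominator = √(57·32·80·55) = √8025600 = 2832.9490
MCC = -256 / 2832.9490 = -0.090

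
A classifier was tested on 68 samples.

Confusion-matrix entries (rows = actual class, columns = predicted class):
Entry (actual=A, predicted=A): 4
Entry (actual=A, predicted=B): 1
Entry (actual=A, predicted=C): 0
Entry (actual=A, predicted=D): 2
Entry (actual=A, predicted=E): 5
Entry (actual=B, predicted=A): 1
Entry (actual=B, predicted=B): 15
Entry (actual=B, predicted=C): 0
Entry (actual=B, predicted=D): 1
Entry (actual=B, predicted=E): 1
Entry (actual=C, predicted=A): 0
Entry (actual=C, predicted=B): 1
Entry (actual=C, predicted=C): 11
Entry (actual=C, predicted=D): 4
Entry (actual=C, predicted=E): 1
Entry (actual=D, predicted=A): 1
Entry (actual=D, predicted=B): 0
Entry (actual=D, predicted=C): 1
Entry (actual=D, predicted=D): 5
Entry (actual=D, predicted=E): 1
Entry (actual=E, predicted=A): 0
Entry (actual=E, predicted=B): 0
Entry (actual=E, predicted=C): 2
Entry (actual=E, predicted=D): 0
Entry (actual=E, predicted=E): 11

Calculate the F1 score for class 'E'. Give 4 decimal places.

F1 score = 2·TP/(2·TP+FP+FN).
E: TP=11, FP=5+1+1+1=8, FN=0+0+2+0=2 → 22/32 = 0.68750

0.6875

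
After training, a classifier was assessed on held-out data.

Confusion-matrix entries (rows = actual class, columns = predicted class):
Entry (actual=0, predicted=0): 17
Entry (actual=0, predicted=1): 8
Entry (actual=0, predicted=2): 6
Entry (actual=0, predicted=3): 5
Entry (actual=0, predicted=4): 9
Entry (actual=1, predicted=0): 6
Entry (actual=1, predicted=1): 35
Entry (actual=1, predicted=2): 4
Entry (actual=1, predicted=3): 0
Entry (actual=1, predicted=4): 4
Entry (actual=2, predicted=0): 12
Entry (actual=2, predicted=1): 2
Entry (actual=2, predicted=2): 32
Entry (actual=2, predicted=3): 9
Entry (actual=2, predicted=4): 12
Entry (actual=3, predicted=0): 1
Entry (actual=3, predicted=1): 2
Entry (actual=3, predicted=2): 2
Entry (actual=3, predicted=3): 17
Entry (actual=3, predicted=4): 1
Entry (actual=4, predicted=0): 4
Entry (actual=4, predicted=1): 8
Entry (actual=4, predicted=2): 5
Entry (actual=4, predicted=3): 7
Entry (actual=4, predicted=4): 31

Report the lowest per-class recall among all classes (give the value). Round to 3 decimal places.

Per-class recall (TP/(TP+FN)):
  0: TP=17, FN=8+6+5+9=28 → 17/45 = 0.3778
  1: TP=35, FN=6+4+0+4=14 → 35/49 = 0.7143
  2: TP=32, FN=12+2+9+12=35 → 32/67 = 0.4776
  3: TP=17, FN=1+2+2+1=6 → 17/23 = 0.7391
  4: TP=31, FN=4+8+5+7=24 → 31/55 = 0.5636
Lowest is class '0' with recall = 0.378.

0.378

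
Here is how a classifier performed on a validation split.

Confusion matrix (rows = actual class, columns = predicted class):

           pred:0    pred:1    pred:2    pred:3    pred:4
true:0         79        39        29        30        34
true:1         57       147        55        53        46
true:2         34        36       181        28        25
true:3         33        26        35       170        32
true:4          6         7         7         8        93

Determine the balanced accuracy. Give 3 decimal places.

Balanced accuracy = mean of per-class recall.
  0: recall = 79/211 = 0.3744
  1: recall = 147/358 = 0.4106
  2: recall = 181/304 = 0.5954
  3: recall = 170/296 = 0.5743
  4: recall = 93/121 = 0.7686
Mean = (0.3744 + 0.4106 + 0.5954 + 0.5743 + 0.7686) / 5 = 0.545

0.545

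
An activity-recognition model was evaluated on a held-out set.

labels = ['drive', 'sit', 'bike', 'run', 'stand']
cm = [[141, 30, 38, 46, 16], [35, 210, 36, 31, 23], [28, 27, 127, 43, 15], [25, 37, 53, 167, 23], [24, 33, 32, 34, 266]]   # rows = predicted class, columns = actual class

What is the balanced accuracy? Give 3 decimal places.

Balanced accuracy = mean of per-class recall.
  drive: recall = 141/253 = 0.5573
  sit: recall = 210/337 = 0.6231
  bike: recall = 127/286 = 0.4441
  run: recall = 167/321 = 0.5202
  stand: recall = 266/343 = 0.7755
Mean = (0.5573 + 0.6231 + 0.4441 + 0.5202 + 0.7755) / 5 = 0.584

0.584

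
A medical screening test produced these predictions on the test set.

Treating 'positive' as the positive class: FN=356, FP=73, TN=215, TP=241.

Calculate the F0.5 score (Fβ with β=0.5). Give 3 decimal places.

0.650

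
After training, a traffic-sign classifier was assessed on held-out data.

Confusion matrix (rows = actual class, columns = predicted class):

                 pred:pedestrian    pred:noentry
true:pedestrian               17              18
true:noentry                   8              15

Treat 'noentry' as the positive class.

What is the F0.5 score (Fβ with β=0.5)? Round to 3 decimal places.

0.484

Fβ = (1+β²)·TP / ((1+β²)·TP + β²·FN + FP), with β²=1/4
= 1.25·15 / (1.25·15 + 0.25·8 + 18) = 0.484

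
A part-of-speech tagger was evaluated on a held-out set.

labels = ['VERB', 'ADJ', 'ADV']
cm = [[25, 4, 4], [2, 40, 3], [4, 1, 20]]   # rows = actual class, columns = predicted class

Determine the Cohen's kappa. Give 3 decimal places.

0.731

Observed agreement pₒ = trace/N = 85/103 = 0.8252
Expected agreement pₑ = Σ (rowᵢ·colᵢ)/N² = (33·31 + 45·45 + 25·27)/103² = 0.3509
κ = (pₒ − pₑ)/(1 − pₑ) = (0.8252 − 0.3509)/(1 − 0.3509) = 0.731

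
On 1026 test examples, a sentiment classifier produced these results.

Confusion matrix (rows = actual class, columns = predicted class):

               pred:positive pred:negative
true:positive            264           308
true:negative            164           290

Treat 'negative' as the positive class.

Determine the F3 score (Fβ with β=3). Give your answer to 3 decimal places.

0.619

Fβ = (1+β²)·TP / ((1+β²)·TP + β²·FN + FP), with β²=9
= 10·290 / (10·290 + 9·164 + 308) = 0.619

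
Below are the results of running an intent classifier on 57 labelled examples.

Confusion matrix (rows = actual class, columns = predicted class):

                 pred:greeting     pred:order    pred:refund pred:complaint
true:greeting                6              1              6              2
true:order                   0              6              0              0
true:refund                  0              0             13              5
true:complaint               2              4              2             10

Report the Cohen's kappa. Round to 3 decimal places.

Observed agreement pₒ = trace/N = 35/57 = 0.6140
Expected agreement pₑ = Σ (rowᵢ·colᵢ)/N² = (15·8 + 6·11 + 18·21 + 18·17)/57² = 0.2678
κ = (pₒ − pₑ)/(1 − pₑ) = (0.6140 − 0.2678)/(1 − 0.2678) = 0.473

0.473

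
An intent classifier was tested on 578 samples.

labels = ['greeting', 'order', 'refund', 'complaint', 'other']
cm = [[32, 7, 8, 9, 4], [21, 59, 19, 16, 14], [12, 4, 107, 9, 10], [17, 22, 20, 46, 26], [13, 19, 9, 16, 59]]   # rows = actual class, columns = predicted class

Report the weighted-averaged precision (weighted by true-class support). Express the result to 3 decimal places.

Per-class precision (TP/(TP+FP)):
  greeting: TP=32, FP=21+12+17+13=63 → 32/95 = 0.3368
  order: TP=59, FP=7+4+22+19=52 → 59/111 = 0.5315
  refund: TP=107, FP=8+19+20+9=56 → 107/163 = 0.6564
  complaint: TP=46, FP=9+16+9+16=50 → 46/96 = 0.4792
  other: TP=59, FP=4+14+10+26=54 → 59/113 = 0.5221
Weighted-precision = Σ (supportᵢ/N)·precisionᵢ with N=578: (60/578)·0.3368 + (129/578)·0.5315 + (142/578)·0.6564 + (131/578)·0.4792 + (116/578)·0.5221 = 0.528

0.528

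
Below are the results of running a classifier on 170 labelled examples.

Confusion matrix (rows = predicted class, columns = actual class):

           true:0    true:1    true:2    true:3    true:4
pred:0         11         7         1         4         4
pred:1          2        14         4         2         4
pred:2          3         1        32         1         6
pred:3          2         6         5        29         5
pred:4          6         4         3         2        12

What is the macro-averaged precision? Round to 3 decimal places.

0.550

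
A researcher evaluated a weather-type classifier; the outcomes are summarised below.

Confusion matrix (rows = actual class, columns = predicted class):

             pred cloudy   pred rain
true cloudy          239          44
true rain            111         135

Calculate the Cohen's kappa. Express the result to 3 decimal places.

Observed agreement pₒ = trace/N = 374/529 = 0.7070
Expected agreement pₑ = Σ (rowᵢ·colᵢ)/N² = (283·350 + 246·179)/529² = 0.5113
κ = (pₒ − pₑ)/(1 − pₑ) = (0.7070 − 0.5113)/(1 − 0.5113) = 0.400

0.400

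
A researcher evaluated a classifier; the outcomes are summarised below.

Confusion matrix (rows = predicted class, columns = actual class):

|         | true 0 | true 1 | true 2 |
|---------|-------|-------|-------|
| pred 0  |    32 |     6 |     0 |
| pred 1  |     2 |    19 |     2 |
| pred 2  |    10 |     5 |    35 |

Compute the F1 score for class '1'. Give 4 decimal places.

Take TP from the diagonal, FP from the rest of the '1' prediction marginal, FN from the rest of the '1' actual marginal.
F1 score = 2·TP/(2·TP+FP+FN).
1: TP=19, FP=2+2=4, FN=6+5=11 → 38/53 = 0.71698

0.7170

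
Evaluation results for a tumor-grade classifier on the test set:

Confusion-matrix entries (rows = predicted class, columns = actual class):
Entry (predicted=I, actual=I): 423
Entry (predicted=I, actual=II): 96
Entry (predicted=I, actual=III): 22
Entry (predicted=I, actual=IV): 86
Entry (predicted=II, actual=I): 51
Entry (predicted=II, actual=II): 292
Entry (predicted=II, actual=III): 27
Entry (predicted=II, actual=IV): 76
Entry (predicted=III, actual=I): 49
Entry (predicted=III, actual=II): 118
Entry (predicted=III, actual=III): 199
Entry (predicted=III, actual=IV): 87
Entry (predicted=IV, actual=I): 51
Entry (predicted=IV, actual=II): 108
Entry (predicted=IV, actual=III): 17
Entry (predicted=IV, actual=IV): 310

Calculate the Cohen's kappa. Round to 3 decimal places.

Observed agreement pₒ = trace/N = 1224/2012 = 0.6083
Expected agreement pₑ = Σ (rowᵢ·colᵢ)/N² = (574·627 + 614·446 + 265·453 + 559·486)/2012² = 0.2533
κ = (pₒ − pₑ)/(1 − pₑ) = (0.6083 − 0.2533)/(1 − 0.2533) = 0.475

0.475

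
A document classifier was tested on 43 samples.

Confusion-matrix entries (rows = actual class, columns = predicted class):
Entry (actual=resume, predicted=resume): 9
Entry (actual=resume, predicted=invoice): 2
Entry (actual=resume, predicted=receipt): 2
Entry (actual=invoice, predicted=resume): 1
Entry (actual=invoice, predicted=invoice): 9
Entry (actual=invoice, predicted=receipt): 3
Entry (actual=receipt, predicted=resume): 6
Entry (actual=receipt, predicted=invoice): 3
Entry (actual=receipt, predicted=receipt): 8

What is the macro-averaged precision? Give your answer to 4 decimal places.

Per-class precision (TP/(TP+FP)):
  resume: TP=9, FP=1+6=7 → 9/16 = 0.56250
  invoice: TP=9, FP=2+3=5 → 9/14 = 0.64286
  receipt: TP=8, FP=2+3=5 → 8/13 = 0.61538
Macro-precision = mean = (0.56250 + 0.64286 + 0.61538) / 3 = 0.6069

0.6069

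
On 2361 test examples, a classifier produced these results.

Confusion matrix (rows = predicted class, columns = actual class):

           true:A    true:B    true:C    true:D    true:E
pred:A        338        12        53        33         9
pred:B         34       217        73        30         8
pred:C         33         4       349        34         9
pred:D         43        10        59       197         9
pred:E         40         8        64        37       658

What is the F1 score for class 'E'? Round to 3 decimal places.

0.877

Take TP from the diagonal, FP from the rest of the 'E' prediction marginal, FN from the rest of the 'E' actual marginal.
F1 score = 2·TP/(2·TP+FP+FN).
E: TP=658, FP=40+8+64+37=149, FN=9+8+9+9=35 → 1316/1500 = 0.8773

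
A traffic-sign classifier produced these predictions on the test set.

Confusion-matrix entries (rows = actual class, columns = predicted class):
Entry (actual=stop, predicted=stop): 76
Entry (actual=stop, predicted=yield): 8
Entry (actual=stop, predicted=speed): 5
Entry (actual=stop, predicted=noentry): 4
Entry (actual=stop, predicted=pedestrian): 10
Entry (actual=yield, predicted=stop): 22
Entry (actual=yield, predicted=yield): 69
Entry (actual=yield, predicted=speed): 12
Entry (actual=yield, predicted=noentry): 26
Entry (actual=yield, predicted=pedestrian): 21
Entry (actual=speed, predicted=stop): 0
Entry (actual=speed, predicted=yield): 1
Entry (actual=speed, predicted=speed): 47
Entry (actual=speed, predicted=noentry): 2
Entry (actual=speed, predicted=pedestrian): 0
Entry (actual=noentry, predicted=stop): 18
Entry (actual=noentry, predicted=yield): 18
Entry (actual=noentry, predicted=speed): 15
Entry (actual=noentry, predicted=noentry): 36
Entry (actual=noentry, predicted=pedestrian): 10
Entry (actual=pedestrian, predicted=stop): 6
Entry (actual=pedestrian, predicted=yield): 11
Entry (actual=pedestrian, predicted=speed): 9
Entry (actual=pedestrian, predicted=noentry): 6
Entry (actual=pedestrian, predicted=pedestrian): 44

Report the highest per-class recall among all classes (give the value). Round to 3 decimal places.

0.940

Per-class recall (TP/(TP+FN)):
  stop: TP=76, FN=8+5+4+10=27 → 76/103 = 0.7379
  yield: TP=69, FN=22+12+26+21=81 → 69/150 = 0.4600
  speed: TP=47, FN=0+1+2+0=3 → 47/50 = 0.9400
  noentry: TP=36, FN=18+18+15+10=61 → 36/97 = 0.3711
  pedestrian: TP=44, FN=6+11+9+6=32 → 44/76 = 0.5789
Highest is class 'speed' with recall = 0.940.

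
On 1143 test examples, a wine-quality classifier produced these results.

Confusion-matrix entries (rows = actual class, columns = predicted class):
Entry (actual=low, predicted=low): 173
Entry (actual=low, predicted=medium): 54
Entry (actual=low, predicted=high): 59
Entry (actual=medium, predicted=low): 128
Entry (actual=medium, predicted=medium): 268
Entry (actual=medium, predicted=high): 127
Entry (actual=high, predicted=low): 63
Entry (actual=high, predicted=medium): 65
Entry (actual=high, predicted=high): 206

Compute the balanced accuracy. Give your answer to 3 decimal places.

0.578

Balanced accuracy = mean of per-class recall.
  low: recall = 173/286 = 0.6049
  medium: recall = 268/523 = 0.5124
  high: recall = 206/334 = 0.6168
Mean = (0.6049 + 0.5124 + 0.6168) / 3 = 0.578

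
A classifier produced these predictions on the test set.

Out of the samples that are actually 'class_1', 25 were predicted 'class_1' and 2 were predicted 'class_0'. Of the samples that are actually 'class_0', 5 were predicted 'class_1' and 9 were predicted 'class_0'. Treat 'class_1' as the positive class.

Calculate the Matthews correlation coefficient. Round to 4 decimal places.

MCC = (TP·TN − FP·FN) / √((TP+FP)(TP+FN)(TN+FP)(TN+FN))
Numerator = 25·9 − 5·2 = 215
Denominator = √(30·27·14·11) = √124740 = 353.1855
MCC = 215 / 353.1855 = 0.6087

0.6087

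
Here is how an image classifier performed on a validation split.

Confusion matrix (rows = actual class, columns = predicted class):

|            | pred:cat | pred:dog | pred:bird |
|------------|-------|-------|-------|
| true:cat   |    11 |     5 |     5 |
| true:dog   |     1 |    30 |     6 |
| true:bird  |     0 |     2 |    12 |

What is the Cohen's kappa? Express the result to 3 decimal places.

Observed agreement pₒ = trace/N = 53/72 = 0.7361
Expected agreement pₑ = Σ (rowᵢ·colᵢ)/N² = (21·12 + 37·37 + 14·23)/72² = 0.3748
κ = (pₒ − pₑ)/(1 − pₑ) = (0.7361 − 0.3748)/(1 − 0.3748) = 0.578

0.578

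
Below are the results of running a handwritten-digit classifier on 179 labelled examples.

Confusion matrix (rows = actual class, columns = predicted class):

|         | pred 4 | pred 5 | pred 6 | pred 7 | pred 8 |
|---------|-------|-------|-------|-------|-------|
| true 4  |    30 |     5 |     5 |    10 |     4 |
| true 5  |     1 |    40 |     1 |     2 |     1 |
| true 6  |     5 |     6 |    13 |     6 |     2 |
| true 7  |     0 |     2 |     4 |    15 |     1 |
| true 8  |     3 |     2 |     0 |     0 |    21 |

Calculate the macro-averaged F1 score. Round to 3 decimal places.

0.645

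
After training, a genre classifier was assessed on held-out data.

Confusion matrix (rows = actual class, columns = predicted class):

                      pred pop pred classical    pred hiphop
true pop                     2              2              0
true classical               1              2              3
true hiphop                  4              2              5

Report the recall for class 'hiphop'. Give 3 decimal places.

Take TP from the diagonal, FP from the rest of the 'hiphop' prediction marginal, FN from the rest of the 'hiphop' actual marginal.
recall = TP/(TP+FN).
hiphop: TP=5, FN=4+2=6 → 5/11 = 0.4545

0.455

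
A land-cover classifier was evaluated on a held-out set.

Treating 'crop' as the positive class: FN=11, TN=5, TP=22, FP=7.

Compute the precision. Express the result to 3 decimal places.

Precision = TP/(TP+FP) = 22/(22+7) = 22/29 = 0.759

0.759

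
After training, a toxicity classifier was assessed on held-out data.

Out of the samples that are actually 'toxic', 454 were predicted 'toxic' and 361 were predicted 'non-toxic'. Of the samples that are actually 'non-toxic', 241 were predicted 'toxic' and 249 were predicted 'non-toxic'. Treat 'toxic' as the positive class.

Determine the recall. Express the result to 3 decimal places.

Recall = TP/(TP+FN) = 454/(454+361) = 454/815 = 0.557

0.557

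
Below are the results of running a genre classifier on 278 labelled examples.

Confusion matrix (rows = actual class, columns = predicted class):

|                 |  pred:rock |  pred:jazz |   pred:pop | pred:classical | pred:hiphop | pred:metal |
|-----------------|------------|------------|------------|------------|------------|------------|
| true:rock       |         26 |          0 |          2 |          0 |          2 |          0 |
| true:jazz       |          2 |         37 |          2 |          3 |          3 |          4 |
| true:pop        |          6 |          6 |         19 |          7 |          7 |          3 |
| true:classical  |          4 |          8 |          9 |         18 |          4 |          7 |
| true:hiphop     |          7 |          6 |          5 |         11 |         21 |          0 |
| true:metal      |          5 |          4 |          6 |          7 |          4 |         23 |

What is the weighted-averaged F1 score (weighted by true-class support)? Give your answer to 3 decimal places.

0.508

Per-class F1 score (2·TP/(2·TP+FP+FN)):
  rock: TP=26, FP=2+6+4+7+5=24, FN=0+2+0+2+0=4 → 52/80 = 0.6500
  jazz: TP=37, FP=0+6+8+6+4=24, FN=2+2+3+3+4=14 → 74/112 = 0.6607
  pop: TP=19, FP=2+2+9+5+6=24, FN=6+6+7+7+3=29 → 38/91 = 0.4176
  classical: TP=18, FP=0+3+7+11+7=28, FN=4+8+9+4+7=32 → 36/96 = 0.3750
  hiphop: TP=21, FP=2+3+7+4+4=20, FN=7+6+5+11+0=29 → 42/91 = 0.4615
  metal: TP=23, FP=0+4+3+7+0=14, FN=5+4+6+7+4=26 → 46/86 = 0.5349
Weighted-F1 score = Σ (supportᵢ/N)·F1 scoreᵢ with N=278: (30/278)·0.6500 + (51/278)·0.6607 + (48/278)·0.4176 + (50/278)·0.3750 + (50/278)·0.4615 + (49/278)·0.5349 = 0.508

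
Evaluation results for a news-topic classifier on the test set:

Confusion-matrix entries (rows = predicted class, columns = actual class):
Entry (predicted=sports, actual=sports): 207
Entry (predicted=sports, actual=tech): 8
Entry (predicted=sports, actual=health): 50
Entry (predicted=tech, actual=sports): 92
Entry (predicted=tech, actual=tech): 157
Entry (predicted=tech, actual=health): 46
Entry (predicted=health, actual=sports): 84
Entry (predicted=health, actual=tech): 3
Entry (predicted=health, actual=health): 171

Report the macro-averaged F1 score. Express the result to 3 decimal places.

Per-class F1 score (2·TP/(2·TP+FP+FN)):
  sports: TP=207, FP=8+50=58, FN=92+84=176 → 414/648 = 0.6389
  tech: TP=157, FP=92+46=138, FN=8+3=11 → 314/463 = 0.6782
  health: TP=171, FP=84+3=87, FN=50+46=96 → 342/525 = 0.6514
Macro-F1 score = mean = (0.6389 + 0.6782 + 0.6514) / 3 = 0.656

0.656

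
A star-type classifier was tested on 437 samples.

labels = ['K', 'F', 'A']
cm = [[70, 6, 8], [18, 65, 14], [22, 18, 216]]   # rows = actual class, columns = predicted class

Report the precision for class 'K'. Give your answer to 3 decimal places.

0.636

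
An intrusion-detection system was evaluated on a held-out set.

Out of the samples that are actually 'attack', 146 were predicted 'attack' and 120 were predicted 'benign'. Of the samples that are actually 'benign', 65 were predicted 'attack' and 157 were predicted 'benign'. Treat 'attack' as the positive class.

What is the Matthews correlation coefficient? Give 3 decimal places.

MCC = (TP·TN − FP·FN) / √((TP+FP)(TP+FN)(TN+FP)(TN+FN))
Numerator = 146·157 − 65·120 = 15122
Denominator = √(211·266·222·277) = √3451412244 = 58748.7212
MCC = 15122 / 58748.7212 = 0.257

0.257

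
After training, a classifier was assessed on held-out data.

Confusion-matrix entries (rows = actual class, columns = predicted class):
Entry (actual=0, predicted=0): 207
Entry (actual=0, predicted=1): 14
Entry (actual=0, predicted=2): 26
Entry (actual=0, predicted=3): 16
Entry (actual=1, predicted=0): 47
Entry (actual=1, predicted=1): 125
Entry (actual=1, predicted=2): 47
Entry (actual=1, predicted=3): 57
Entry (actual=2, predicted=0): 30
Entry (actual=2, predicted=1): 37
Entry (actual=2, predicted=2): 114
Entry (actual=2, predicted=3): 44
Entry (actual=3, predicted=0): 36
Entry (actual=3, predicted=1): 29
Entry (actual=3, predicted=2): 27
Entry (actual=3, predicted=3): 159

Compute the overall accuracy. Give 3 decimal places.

Accuracy = trace / total = (207+125+114+159=605) / 1015 = 605/1015 = 0.596

0.596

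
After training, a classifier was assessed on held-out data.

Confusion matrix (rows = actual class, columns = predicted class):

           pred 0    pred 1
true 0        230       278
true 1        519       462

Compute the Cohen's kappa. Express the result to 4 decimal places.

Observed agreement pₒ = trace/N = 692/1489 = 0.46474
Expected agreement pₑ = Σ (rowᵢ·colᵢ)/N² = (508·749 + 981·740)/1489² = 0.49904
κ = (pₒ − pₑ)/(1 − pₑ) = (0.46474 − 0.49904)/(1 − 0.49904) = -0.0685

-0.0685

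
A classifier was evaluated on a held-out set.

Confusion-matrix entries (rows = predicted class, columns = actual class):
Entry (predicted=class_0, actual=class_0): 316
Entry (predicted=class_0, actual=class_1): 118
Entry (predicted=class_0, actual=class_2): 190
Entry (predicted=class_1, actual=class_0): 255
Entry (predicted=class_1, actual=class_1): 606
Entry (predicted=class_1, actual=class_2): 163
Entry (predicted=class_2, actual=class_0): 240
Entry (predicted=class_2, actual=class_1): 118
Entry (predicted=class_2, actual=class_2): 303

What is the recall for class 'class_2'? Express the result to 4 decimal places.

One-vs-rest for 'class_2': TP = diagonal; FP = other classes predicted 'class_2'; FN = 'class_2' predicted as other.
recall = TP/(TP+FN).
class_2: TP=303, FN=190+163=353 → 303/656 = 0.46189

0.4619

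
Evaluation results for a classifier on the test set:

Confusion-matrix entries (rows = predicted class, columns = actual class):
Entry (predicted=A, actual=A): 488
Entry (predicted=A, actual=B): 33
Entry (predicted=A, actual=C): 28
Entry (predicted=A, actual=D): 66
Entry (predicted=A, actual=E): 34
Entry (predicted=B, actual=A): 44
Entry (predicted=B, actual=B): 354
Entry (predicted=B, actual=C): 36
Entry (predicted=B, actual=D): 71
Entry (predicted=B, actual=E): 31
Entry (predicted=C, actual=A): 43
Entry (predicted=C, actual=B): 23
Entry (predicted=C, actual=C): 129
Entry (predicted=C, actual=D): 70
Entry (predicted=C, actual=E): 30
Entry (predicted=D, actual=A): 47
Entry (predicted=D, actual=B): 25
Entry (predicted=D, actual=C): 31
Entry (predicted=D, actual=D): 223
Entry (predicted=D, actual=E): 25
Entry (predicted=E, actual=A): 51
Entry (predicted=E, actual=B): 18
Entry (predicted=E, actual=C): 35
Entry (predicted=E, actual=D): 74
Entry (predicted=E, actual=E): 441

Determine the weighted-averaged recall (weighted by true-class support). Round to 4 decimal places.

0.6673

Per-class recall (TP/(TP+FN)):
  A: TP=488, FN=44+43+47+51=185 → 488/673 = 0.72511
  B: TP=354, FN=33+23+25+18=99 → 354/453 = 0.78146
  C: TP=129, FN=28+36+31+35=130 → 129/259 = 0.49807
  D: TP=223, FN=66+71+70+74=281 → 223/504 = 0.44246
  E: TP=441, FN=34+31+30+25=120 → 441/561 = 0.78610
Weighted-recall = Σ (supportᵢ/N)·recallᵢ with N=2450: (673/2450)·0.72511 + (453/2450)·0.78146 + (259/2450)·0.49807 + (504/2450)·0.44246 + (561/2450)·0.78610 = 0.6673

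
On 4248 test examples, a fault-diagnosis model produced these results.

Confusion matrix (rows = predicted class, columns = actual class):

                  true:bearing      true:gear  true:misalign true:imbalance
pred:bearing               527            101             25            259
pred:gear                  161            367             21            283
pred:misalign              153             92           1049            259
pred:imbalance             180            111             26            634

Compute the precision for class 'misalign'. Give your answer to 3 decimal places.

0.675

Treat 'misalign' as positive and all other classes as negative.
precision = TP/(TP+FP).
misalign: TP=1049, FP=153+92+259=504 → 1049/1553 = 0.6755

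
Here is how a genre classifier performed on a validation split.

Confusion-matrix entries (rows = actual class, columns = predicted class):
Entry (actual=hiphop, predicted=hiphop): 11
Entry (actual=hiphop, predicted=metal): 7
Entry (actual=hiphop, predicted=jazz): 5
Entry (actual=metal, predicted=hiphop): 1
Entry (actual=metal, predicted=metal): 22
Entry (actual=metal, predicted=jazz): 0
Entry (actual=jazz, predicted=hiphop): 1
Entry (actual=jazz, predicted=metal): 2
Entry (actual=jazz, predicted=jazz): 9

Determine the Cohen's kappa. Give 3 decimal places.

Observed agreement pₒ = trace/N = 42/58 = 0.7241
Expected agreement pₑ = Σ (rowᵢ·colᵢ)/N² = (23·13 + 23·31 + 12·14)/58² = 0.3508
κ = (pₒ − pₑ)/(1 − pₑ) = (0.7241 − 0.3508)/(1 − 0.3508) = 0.575

0.575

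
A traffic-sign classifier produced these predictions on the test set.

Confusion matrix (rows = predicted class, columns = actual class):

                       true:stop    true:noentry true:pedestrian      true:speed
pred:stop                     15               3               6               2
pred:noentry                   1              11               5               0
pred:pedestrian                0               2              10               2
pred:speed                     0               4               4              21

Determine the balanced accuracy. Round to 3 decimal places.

Balanced accuracy = mean of per-class recall.
  stop: recall = 15/16 = 0.9375
  noentry: recall = 11/20 = 0.5500
  pedestrian: recall = 10/25 = 0.4000
  speed: recall = 21/25 = 0.8400
Mean = (0.9375 + 0.5500 + 0.4000 + 0.8400) / 4 = 0.682

0.682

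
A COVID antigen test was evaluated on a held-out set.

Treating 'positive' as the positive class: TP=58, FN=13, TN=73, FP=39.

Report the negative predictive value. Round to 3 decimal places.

0.849

NPV = TN/(TN+FN) = 73/(73+13) = 0.849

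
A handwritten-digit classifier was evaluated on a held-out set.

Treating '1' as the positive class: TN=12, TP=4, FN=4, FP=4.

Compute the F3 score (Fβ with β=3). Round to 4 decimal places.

0.5000

Fβ = (1+β²)·TP / ((1+β²)·TP + β²·FN + FP), with β²=9
= 10·4 / (10·4 + 9·4 + 4) = 0.5000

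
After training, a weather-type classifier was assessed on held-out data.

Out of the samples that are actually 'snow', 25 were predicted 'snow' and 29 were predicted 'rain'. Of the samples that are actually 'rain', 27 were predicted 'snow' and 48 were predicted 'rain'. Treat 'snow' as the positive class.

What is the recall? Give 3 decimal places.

Recall = TP/(TP+FN) = 25/(25+29) = 25/54 = 0.463

0.463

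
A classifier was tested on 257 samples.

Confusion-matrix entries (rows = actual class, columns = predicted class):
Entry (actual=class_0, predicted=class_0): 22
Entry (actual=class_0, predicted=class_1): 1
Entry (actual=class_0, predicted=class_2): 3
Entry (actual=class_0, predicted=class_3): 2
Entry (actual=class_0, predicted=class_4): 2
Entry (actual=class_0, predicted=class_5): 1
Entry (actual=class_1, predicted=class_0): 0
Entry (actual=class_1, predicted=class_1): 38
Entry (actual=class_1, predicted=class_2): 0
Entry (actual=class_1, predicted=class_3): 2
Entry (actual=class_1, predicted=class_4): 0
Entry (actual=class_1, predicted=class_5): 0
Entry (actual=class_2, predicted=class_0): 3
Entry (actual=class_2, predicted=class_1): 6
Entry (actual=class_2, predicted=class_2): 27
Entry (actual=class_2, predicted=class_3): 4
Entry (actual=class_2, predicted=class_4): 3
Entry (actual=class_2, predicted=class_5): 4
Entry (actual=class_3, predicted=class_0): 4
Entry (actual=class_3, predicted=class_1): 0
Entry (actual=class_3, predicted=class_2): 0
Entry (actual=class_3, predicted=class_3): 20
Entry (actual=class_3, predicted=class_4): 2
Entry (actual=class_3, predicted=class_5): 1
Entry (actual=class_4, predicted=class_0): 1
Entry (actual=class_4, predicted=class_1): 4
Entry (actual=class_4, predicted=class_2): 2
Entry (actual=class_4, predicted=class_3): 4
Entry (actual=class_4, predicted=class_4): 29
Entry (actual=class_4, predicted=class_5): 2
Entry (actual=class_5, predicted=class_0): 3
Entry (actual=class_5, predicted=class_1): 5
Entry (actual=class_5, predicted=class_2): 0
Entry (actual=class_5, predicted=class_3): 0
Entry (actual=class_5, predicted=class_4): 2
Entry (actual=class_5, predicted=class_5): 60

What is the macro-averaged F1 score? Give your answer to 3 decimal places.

0.742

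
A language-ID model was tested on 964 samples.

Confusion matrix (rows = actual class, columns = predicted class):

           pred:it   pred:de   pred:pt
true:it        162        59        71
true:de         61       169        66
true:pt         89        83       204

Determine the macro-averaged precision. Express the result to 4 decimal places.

0.5536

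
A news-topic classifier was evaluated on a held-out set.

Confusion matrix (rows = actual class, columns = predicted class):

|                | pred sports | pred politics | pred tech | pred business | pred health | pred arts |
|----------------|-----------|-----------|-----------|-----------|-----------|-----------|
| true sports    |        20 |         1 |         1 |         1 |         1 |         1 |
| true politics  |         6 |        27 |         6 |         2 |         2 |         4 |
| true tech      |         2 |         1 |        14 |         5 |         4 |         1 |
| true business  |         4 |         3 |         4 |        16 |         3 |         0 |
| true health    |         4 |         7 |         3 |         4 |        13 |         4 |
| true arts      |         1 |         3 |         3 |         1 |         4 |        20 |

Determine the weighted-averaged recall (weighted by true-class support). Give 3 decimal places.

0.561

Per-class recall (TP/(TP+FN)):
  sports: TP=20, FN=1+1+1+1+1=5 → 20/25 = 0.8000
  politics: TP=27, FN=6+6+2+2+4=20 → 27/47 = 0.5745
  tech: TP=14, FN=2+1+5+4+1=13 → 14/27 = 0.5185
  business: TP=16, FN=4+3+4+3+0=14 → 16/30 = 0.5333
  health: TP=13, FN=4+7+3+4+4=22 → 13/35 = 0.3714
  arts: TP=20, FN=1+3+3+1+4=12 → 20/32 = 0.6250
Weighted-recall = Σ (supportᵢ/N)·recallᵢ with N=196: (25/196)·0.8000 + (47/196)·0.5745 + (27/196)·0.5185 + (30/196)·0.5333 + (35/196)·0.3714 + (32/196)·0.6250 = 0.561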